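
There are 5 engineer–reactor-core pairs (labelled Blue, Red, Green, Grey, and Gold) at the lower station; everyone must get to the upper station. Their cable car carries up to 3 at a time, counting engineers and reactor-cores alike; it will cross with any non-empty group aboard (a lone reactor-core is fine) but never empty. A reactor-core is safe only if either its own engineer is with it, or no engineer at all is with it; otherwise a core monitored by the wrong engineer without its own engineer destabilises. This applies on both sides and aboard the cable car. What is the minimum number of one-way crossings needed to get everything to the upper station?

Counting alone: each trip to the upper station takes at most 3 across and each return brings at least 1 back, so after t trips out (and t−1 returns) at most 3t − (t−1) of the 10 are across; that first reaches 10 at t = 5, so at least 9 crossings are needed.
The safety rule pushes this higher. Following every safe sequence of crossings, the most of the 10 that can be at the upper station as the cable car arrives there on crossing 9 is 9 — never all 10.
So no plan with fewer than 11 crossings exists, and this one achieves 11:
1. engineer Blue and reactor-core Blue cross → the upper station.
2. engineer Blue crosses ← the lower station.
3. reactor-core Green, reactor-core Grey, and reactor-core Red cross → the upper station.
4. reactor-core Blue crosses ← the lower station.
5. engineer Green, engineer Grey, and engineer Red cross → the upper station.
6. engineer Red and reactor-core Red cross ← the lower station.
7. engineer Blue, engineer Gold, and engineer Red cross → the upper station.
8. reactor-core Green crosses ← the lower station.
9. reactor-core Blue and reactor-core Red cross → the upper station.
10. reactor-core Blue crosses ← the lower station.
11. reactor-core Blue, reactor-core Gold, and reactor-core Green cross → the upper station.

11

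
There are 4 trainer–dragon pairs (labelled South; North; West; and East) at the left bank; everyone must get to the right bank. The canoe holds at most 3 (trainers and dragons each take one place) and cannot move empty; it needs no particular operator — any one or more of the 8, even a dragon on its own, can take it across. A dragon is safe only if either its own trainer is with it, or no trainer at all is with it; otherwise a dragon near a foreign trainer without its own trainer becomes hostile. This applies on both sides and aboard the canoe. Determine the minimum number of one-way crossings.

Counting alone: each trip to the right bank takes at most 3 across and each return brings at least 1 back, so after t trips out (and t−1 returns) at most 3t − (t−1) of the 8 are across; that first reaches 8 at t = 4, so at least 7 crossings are needed.
The safety rule pushes this higher. Following every safe sequence of crossings, the most of the 8 that can be at the right bank as the canoe arrives there on crossing 7 is 7 — never all 8.
So no plan with fewer than 9 crossings exists, and this one achieves 9:
1. dragon South and trainer South cross → the right bank.
2. trainer South crosses ← the left bank.
3. dragon North, trainer North, and trainer South cross → the right bank.
4. dragon South and trainer South cross ← the left bank.
5. trainer East, trainer South, and trainer West cross → the right bank.
6. dragon North crosses ← the left bank.
7. dragon North and dragon South cross → the right bank.
8. dragon South crosses ← the left bank.
9. dragon East, dragon South, and dragon West cross → the right bank.

9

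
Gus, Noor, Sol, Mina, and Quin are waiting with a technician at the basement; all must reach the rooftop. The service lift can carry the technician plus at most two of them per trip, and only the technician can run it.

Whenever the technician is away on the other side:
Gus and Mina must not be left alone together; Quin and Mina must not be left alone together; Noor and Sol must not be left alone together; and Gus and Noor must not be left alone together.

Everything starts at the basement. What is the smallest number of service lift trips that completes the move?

Counting alone: the technician can take at most 2 across per trip to the rooftop, so moving all 5 needs at least 3 loaded trips out, with a return between consecutive ones — at least 5 crossings.
The safety rule pushes this higher. Following every safe sequence of crossings, the most of the 5 that can be at the rooftop as the service lift arrives there on crossing 5 is 4 — never all 5.
So no plan with fewer than 7 crossings exists, and this one achieves 7:
1. Technician goes to the rooftop with Mina and Noor.
2. Technician goes back to the basement alone.
3. Technician goes to the rooftop with Gus.
4. Technician goes back to the basement with Mina and Noor.
5. Technician goes to the rooftop with Quin and Sol.
6. Technician goes back to the basement alone.
7. Technician goes to the rooftop with Mina and Noor.

7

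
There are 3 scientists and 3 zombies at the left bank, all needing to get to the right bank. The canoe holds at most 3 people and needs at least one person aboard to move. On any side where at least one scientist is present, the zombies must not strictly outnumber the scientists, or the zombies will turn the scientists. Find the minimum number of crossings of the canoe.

Counting alone: each trip to the right bank takes at most 3 across and each return brings at least 1 back, so after t trips out (and t−1 returns) at most 3t − (t−1) of the 6 are across; that first reaches 6 at t = 3, so at least 5 crossings are needed.
The plan below uses exactly 5 crossings, so it is optimal:
1. 2 zombies → the right bank.  (the left bank: 3S 1Z; the right bank: 0S 2Z)
2. 1 zombie ← the left bank.  (the left bank: 3S 2Z; the right bank: 0S 1Z)
3. 3 scientists → the right bank.  (the left bank: 0S 2Z; the right bank: 3S 1Z)
4. 1 zombie ← the left bank.  (the left bank: 0S 3Z; the right bank: 3S 0Z)
5. 3 zombies → the right bank.  (the left bank: 0S 0Z; the right bank: 3S 3Z)

5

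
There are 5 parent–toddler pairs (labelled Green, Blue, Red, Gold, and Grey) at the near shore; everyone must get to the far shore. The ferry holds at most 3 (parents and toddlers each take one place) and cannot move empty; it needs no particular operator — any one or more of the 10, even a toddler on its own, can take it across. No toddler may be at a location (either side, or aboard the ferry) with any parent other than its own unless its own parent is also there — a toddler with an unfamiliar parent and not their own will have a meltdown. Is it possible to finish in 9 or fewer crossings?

No

Counting alone: each trip to the far shore takes at most 3 across and each return brings at least 1 back, so after t trips out (and t−1 returns) at most 3t − (t−1) of the 10 are across; that first reaches 10 at t = 5, so at least 9 crossings are needed.
The safety rule pushes this higher. Following every safe sequence of crossings, the most of the 10 that can be at the far shore as the ferry arrives there on crossing 9 is 9 — never all 10.
So the move cannot be finished within 9 crossings. (The shortest complete plan takes 11:)
1. parent Green and toddler Green cross → the far shore.
2. parent Green crosses ← the near shore.
3. toddler Blue, toddler Gold, and toddler Red cross → the far shore.
4. toddler Green crosses ← the near shore.
5. parent Blue, parent Gold, and parent Red cross → the far shore.
6. parent Blue and toddler Blue cross ← the near shore.
7. parent Blue, parent Green, and parent Grey cross → the far shore.
8. toddler Red crosses ← the near shore.
9. toddler Blue and toddler Green cross → the far shore.
10. toddler Green crosses ← the near shore.
11. toddler Green, toddler Grey, and toddler Red cross → the far shore.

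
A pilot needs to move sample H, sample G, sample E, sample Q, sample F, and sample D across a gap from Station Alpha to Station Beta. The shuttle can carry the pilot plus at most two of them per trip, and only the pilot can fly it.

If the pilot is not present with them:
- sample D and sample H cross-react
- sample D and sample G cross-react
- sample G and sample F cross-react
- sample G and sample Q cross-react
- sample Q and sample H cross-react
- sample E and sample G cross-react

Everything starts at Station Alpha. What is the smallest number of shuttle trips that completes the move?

7

Counting alone: the pilot can take at most 2 across per trip to Station Beta, so moving all 6 needs at least 3 loaded trips out, with a return between consecutive ones — at least 5 crossings.
The safety rule pushes this higher. Following every safe sequence of crossings, the most of the 6 that can be at Station Beta as the shuttle arrives there on crossing 5 is 5 — never all 6.
So no plan with fewer than 7 crossings exists, and this one achieves 7:
1. Pilot goes to Station Beta with sample G and sample H.  [Station Alpha: sample D, sample E, sample F, sample Q | Station Beta: sample G, sample H]
2. Pilot goes back to Station Alpha alone.  [Station Alpha: sample D, sample E, sample F, sample Q | Station Beta: sample G, sample H]
3. Pilot goes to Station Beta with sample E and sample Q.  [Station Alpha: sample D, sample F | Station Beta: sample E, sample G, sample H, sample Q]
4. Pilot goes back to Station Alpha with sample G and sample H.  [Station Alpha: sample D, sample F, sample G, sample H | Station Beta: sample E, sample Q]
5. Pilot goes to Station Beta with sample D and sample F.  [Station Alpha: sample G, sample H | Station Beta: sample D, sample E, sample F, sample Q]
6. Pilot goes back to Station Alpha alone.  [Station Alpha: sample G, sample H | Station Beta: sample D, sample E, sample F, sample Q]
7. Pilot goes to Station Beta with sample G and sample H.  [Station Alpha: — | Station Beta: sample D, sample E, sample F, sample G, sample H, sample Q]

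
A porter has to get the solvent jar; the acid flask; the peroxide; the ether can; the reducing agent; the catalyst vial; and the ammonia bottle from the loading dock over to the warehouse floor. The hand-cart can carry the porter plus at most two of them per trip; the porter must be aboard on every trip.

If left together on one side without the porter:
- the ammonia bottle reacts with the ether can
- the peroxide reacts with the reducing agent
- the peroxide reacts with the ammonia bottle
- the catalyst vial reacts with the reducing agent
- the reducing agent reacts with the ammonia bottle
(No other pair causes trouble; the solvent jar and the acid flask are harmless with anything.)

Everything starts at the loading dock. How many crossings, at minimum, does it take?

11

Counting alone: the porter can take at most 2 across per trip to the warehouse floor, so moving all 7 needs at least 4 loaded trips out, with a return between consecutive ones — at least 7 crossings.
The safety rule pushes this higher. Following every safe sequence of crossings, the most of the 7 that can be at the warehouse floor as the hand-cart arrives there on crossings 7, 9 is 5, 6 respectively — never all 7.
So no plan with fewer than 11 crossings exists, and this one achieves 11:
1. Porter goes to the warehouse floor with the ammonia bottle and the reducing agent.  [the loading dock: the acid flask, the catalyst vial, the ether can, the peroxide, the solvent jar | the warehouse floor: the ammonia bottle, the reducing agent]
2. Porter goes back to the loading dock with the reducing agent.  [the loading dock: the acid flask, the catalyst vial, the ether can, the peroxide, the reducing agent, the solvent jar | the warehouse floor: the ammonia bottle]
3. Porter goes to the warehouse floor with the reducing agent and the solvent jar.  [the loading dock: the acid flask, the catalyst vial, the ether can, the peroxide | the warehouse floor: the ammonia bottle, the reducing agent, the solvent jar]
4. Porter goes back to the loading dock with the reducing agent.  [the loading dock: the acid flask, the catalyst vial, the ether can, the peroxide, the reducing agent | the warehouse floor: the ammonia bottle, the solvent jar]
5. Porter goes to the warehouse floor with the acid flask and the reducing agent.  [the loading dock: the catalyst vial, the ether can, the peroxide | the warehouse floor: the acid flask, the ammonia bottle, the reducing agent, the solvent jar]
6. Porter goes back to the loading dock with the reducing agent.  [the loading dock: the catalyst vial, the ether can, the peroxide, the reducing agent | the warehouse floor: the acid flask, the ammonia bottle, the solvent jar]
7. Porter goes to the warehouse floor with the catalyst vial and the peroxide.  [the loading dock: the ether can, the reducing agent | the warehouse floor: the acid flask, the ammonia bottle, the catalyst vial, the peroxide, the solvent jar]
8. Porter goes back to the loading dock with the peroxide.  [the loading dock: the ether can, the peroxide, the reducing agent | the warehouse floor: the acid flask, the ammonia bottle, the catalyst vial, the solvent jar]
9. Porter goes to the warehouse floor with the ether can and the peroxide.  [the loading dock: the reducing agent | the warehouse floor: the acid flask, the ammonia bottle, the catalyst vial, the ether can, the peroxide, the solvent jar]
10. Porter goes back to the loading dock with the ammonia bottle.  [the loading dock: the ammonia bottle, the reducing agent | the warehouse floor: the acid flask, the catalyst vial, the ether can, the peroxide, the solvent jar]
11. Porter goes to the warehouse floor with the ammonia bottle and the reducing agent.  [the loading dock: — | the warehouse floor: the acid flask, the ammonia bottle, the catalyst vial, the ether can, the peroxide, the reducing agent, the solvent jar]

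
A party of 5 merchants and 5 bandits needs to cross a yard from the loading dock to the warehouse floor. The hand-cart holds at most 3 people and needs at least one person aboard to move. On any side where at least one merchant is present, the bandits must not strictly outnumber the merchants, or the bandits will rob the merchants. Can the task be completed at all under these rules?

Yes

1. 2 bandits → the warehouse floor.  (the loading dock: 5M 3B; the warehouse floor: 0M 2B)
2. 1 bandit ← the loading dock.  (the loading dock: 5M 4B; the warehouse floor: 0M 1B)
3. 3 bandits → the warehouse floor.  (the loading dock: 5M 1B; the warehouse floor: 0M 4B)
4. 1 bandit ← the loading dock.  (the loading dock: 5M 2B; the warehouse floor: 0M 3B)
5. 3 merchants → the warehouse floor.  (the loading dock: 2M 2B; the warehouse floor: 3M 3B)
6. 1 merchant and 1 bandit ← the loading dock.  (the loading dock: 3M 3B; the warehouse floor: 2M 2B)
7. 3 merchants → the warehouse floor.  (the loading dock: 0M 3B; the warehouse floor: 5M 2B)
8. 1 bandit ← the loading dock.  (the loading dock: 0M 4B; the warehouse floor: 5M 1B)
9. 2 bandits → the warehouse floor.  (the loading dock: 0M 2B; the warehouse floor: 5M 3B)
10. 1 bandit ← the loading dock.  (the loading dock: 0M 3B; the warehouse floor: 5M 2B)
11. 3 bandits → the warehouse floor.  (the loading dock: 0M 0B; the warehouse floor: 5M 5B)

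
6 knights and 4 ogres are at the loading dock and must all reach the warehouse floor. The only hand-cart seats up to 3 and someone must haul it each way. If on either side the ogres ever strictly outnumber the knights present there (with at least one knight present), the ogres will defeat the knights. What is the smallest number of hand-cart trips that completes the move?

Counting alone: each trip to the warehouse floor takes at most 3 across and each return brings at least 1 back, so after t trips out (and t−1 returns) at most 3t − (t−1) of the 10 are across; that first reaches 10 at t = 5, so at least 9 crossings are needed.
The plan below uses exactly 9 crossings, so it is optimal:
1. 2 ogres → the warehouse floor.  (the loading dock: 6K 2O; the warehouse floor: 0K 2O)
2. 1 ogre ← the loading dock.  (the loading dock: 6K 3O; the warehouse floor: 0K 1O)
3. 3 ogres → the warehouse floor.  (the loading dock: 6K 0O; the warehouse floor: 0K 4O)
4. 1 ogre ← the loading dock.  (the loading dock: 6K 1O; the warehouse floor: 0K 3O)
5. 3 knights → the warehouse floor.  (the loading dock: 3K 1O; the warehouse floor: 3K 3O)
6. 1 ogre ← the loading dock.  (the loading dock: 3K 2O; the warehouse floor: 3K 2O)
7. 1 knight and 2 ogres → the warehouse floor.  (the loading dock: 2K 0O; the warehouse floor: 4K 4O)
8. 1 ogre ← the loading dock.  (the loading dock: 2K 1O; the warehouse floor: 4K 3O)
9. 2 knights and 1 ogre → the warehouse floor.  (the loading dock: 0K 0O; the warehouse floor: 6K 4O)

9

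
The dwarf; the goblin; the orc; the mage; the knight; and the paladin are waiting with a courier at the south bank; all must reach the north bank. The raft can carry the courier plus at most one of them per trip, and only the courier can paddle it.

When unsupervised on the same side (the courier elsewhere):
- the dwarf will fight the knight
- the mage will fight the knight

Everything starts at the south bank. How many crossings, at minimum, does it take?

Counting alone: the courier can take at most 1 across per trip to the north bank, so moving all 6 needs at least 6 loaded trips out, with a return between consecutive ones — at least 11 crossings.
The safety rule pushes this higher. Following every safe sequence of crossings, the most of the 6 that can be at the north bank as the raft arrives there on crossing 11 is 5 — never all 6.
So no plan with fewer than 13 crossings exists, and this one achieves 13:
1. Courier goes to the north bank with the knight.  [the south bank: the dwarf, the goblin, the mage, the orc, the paladin | the north bank: the knight]
2. Courier goes back to the south bank alone.  [the south bank: the dwarf, the goblin, the mage, the orc, the paladin | the north bank: the knight]
3. Courier goes to the north bank with the dwarf.  [the south bank: the goblin, the mage, the orc, the paladin | the north bank: the dwarf, the knight]
4. Courier goes back to the south bank with the knight.  [the south bank: the goblin, the knight, the mage, the orc, the paladin | the north bank: the dwarf]
5. Courier goes to the north bank with the mage.  [the south bank: the goblin, the knight, the orc, the paladin | the north bank: the dwarf, the mage]
6. Courier goes back to the south bank alone.  [the south bank: the goblin, the knight, the orc, the paladin | the north bank: the dwarf, the mage]
7. Courier goes to the north bank with the goblin.  [the south bank: the knight, the orc, the paladin | the north bank: the dwarf, the goblin, the mage]
8. Courier goes back to the south bank alone.  [the south bank: the knight, the orc, the paladin | the north bank: the dwarf, the goblin, the mage]
9. Courier goes to the north bank with the orc.  [the south bank: the knight, the paladin | the north bank: the dwarf, the goblin, the mage, the orc]
10. Courier goes back to the south bank alone.  [the south bank: the knight, the paladin | the north bank: the dwarf, the goblin, the mage, the orc]
11. Courier goes to the north bank with the paladin.  [the south bank: the knight | the north bank: the dwarf, the goblin, the mage, the orc, the paladin]
12. Courier goes back to the south bank alone.  [the south bank: the knight | the north bank: the dwarf, the goblin, the mage, the orc, the paladin]
13. Courier goes to the north bank with the knight.  [the south bank: — | the north bank: the dwarf, the goblin, the knight, the mage, the orc, the paladin]

13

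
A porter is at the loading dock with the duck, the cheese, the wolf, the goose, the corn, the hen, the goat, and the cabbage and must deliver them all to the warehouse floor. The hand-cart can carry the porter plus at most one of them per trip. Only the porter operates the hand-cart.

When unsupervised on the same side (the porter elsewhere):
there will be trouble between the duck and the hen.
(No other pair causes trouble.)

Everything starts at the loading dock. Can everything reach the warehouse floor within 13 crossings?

Counting alone: the porter can take at most 1 across per trip to the warehouse floor, so moving all 8 needs at least 8 loaded trips out, with a return between consecutive ones — at least 15 crossings.
Since 13 < 15, 13 crossings cannot be enough. (The shortest complete plan in fact takes 15:)
1. Porter goes to the warehouse floor with the duck.  [the loading dock: the cabbage, the cheese, the corn, the goat, the goose, the hen, the wolf | the warehouse floor: the duck]
2. Porter goes back to the loading dock alone.  [the loading dock: the cabbage, the cheese, the corn, the goat, the goose, the hen, the wolf | the warehouse floor: the duck]
3. Porter goes to the warehouse floor with the cheese.  [the loading dock: the cabbage, the corn, the goat, the goose, the hen, the wolf | the warehouse floor: the cheese, the duck]
4. Porter goes back to the loading dock alone.  [the loading dock: the cabbage, the corn, the goat, the goose, the hen, the wolf | the warehouse floor: the cheese, the duck]
5. Porter goes to the warehouse floor with the wolf.  [the loading dock: the cabbage, the corn, the goat, the goose, the hen | the warehouse floor: the cheese, the duck, the wolf]
6. Porter goes back to the loading dock alone.  [the loading dock: the cabbage, the corn, the goat, the goose, the hen | the warehouse floor: the cheese, the duck, the wolf]
7. Porter goes to the warehouse floor with the goose.  [the loading dock: the cabbage, the corn, the goat, the hen | the warehouse floor: the cheese, the duck, the goose, the wolf]
8. Porter goes back to the loading dock alone.  [the loading dock: the cabbage, the corn, the goat, the hen | the warehouse floor: the cheese, the duck, the goose, the wolf]
9. Porter goes to the warehouse floor with the corn.  [the loading dock: the cabbage, the goat, the hen | the warehouse floor: the cheese, the corn, the duck, the goose, the wolf]
10. Porter goes back to the loading dock alone.  [the loading dock: the cabbage, the goat, the hen | the warehouse floor: the cheese, the corn, the duck, the goose, the wolf]
11. Porter goes to the warehouse floor with the goat.  [the loading dock: the cabbage, the hen | the warehouse floor: the cheese, the corn, the duck, the goat, the goose, the wolf]
12. Porter goes back to the loading dock alone.  [the loading dock: the cabbage, the hen | the warehouse floor: the cheese, the corn, the duck, the goat, the goose, the wolf]
13. Porter goes to the warehouse floor with the cabbage.  [the loading dock: the hen | the warehouse floor: the cabbage, the cheese, the corn, the duck, the goat, the goose, the wolf]
14. Porter goes back to the loading dock alone.  [the loading dock: the hen | the warehouse floor: the cabbage, the cheese, the corn, the duck, the goat, the goose, the wolf]
15. Porter goes to the warehouse floor with the hen.  [the loading dock: — | the warehouse floor: the cabbage, the cheese, the corn, the duck, the goat, the goose, the hen, the wolf]

No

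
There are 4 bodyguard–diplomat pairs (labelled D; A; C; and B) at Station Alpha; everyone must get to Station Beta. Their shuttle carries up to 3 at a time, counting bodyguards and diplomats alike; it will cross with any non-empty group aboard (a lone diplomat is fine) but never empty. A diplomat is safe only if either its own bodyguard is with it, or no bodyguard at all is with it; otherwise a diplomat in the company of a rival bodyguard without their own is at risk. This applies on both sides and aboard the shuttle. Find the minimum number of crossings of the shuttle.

9

Counting alone: each trip to Station Beta takes at most 3 across and each return brings at least 1 back, so after t trips out (and t−1 returns) at most 3t − (t−1) of the 8 are across; that first reaches 8 at t = 4, so at least 7 crossings are needed.
The safety rule pushes this higher. Following every safe sequence of crossings, the most of the 8 that can be at Station Beta as the shuttle arrives there on crossing 7 is 7 — never all 8.
So no plan with fewer than 9 crossings exists, and this one achieves 9:
1. bodyguard D and diplomat D cross → Station Beta.
2. bodyguard D crosses ← Station Alpha.
3. bodyguard A, bodyguard D, and diplomat A cross → Station Beta.
4. bodyguard D and diplomat D cross ← Station Alpha.
5. bodyguard B, bodyguard C, and bodyguard D cross → Station Beta.
6. diplomat A crosses ← Station Alpha.
7. diplomat A and diplomat D cross → Station Beta.
8. diplomat D crosses ← Station Alpha.
9. diplomat B, diplomat C, and diplomat D cross → Station Beta.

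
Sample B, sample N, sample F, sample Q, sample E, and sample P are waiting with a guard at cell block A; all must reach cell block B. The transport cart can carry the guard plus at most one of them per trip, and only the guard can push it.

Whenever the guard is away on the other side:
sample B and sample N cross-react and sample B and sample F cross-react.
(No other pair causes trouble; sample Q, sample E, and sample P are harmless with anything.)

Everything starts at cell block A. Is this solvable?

1. Guard goes to cell block B with sample B.
2. Guard goes back to cell block A alone.
3. Guard goes to cell block B with sample N.
4. Guard goes back to cell block A with sample B.
5. Guard goes to cell block B with sample F.
6. Guard goes back to cell block A alone.
7. Guard goes to cell block B with sample Q.
8. Guard goes back to cell block A alone.
9. Guard goes to cell block B with sample E.
10. Guard goes back to cell block A alone.
11. Guard goes to cell block B with sample P.
12. Guard goes back to cell block A alone.
13. Guard goes to cell block B with sample B.

Yes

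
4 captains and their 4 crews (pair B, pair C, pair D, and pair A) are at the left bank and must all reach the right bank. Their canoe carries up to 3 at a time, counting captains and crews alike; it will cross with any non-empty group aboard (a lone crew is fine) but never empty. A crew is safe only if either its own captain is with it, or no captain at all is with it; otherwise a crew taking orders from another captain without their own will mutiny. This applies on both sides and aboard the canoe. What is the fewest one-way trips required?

9

Counting alone: each trip to the right bank takes at most 3 across and each return brings at least 1 back, so after t trips out (and t−1 returns) at most 3t − (t−1) of the 8 are across; that first reaches 8 at t = 4, so at least 7 crossings are needed.
The safety rule pushes this higher. Following every safe sequence of crossings, the most of the 8 that can be at the right bank as the canoe arrives there on crossing 7 is 7 — never all 8.
So no plan with fewer than 9 crossings exists, and this one achieves 9:
1. captain B and crew B cross → the right bank.
2. captain B crosses ← the left bank.
3. captain B, captain C, and crew C cross → the right bank.
4. captain B and crew B cross ← the left bank.
5. captain A, captain B, and captain D cross → the right bank.
6. crew C crosses ← the left bank.
7. crew B and crew C cross → the right bank.
8. crew B crosses ← the left bank.
9. crew A, crew B, and crew D cross → the right bank.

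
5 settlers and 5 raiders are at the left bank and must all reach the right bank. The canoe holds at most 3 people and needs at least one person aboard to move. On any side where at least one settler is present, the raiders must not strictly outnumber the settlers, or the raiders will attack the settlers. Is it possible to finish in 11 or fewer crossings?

Yes — this plan uses 11 crossings (≤ 11):
1. 2 raiders → the right bank.  (the left bank: 5S 3R; the right bank: 0S 2R)
2. 1 raider ← the left bank.  (the left bank: 5S 4R; the right bank: 0S 1R)
3. 3 raiders → the right bank.  (the left bank: 5S 1R; the right bank: 0S 4R)
4. 1 raider ← the left bank.  (the left bank: 5S 2R; the right bank: 0S 3R)
5. 3 settlers → the right bank.  (the left bank: 2S 2R; the right bank: 3S 3R)
6. 1 settler and 1 raider ← the left bank.  (the left bank: 3S 3R; the right bank: 2S 2R)
7. 3 settlers → the right bank.  (the left bank: 0S 3R; the right bank: 5S 2R)
8. 1 raider ← the left bank.  (the left bank: 0S 4R; the right bank: 5S 1R)
9. 2 raiders → the right bank.  (the left bank: 0S 2R; the right bank: 5S 3R)
10. 1 raider ← the left bank.  (the left bank: 0S 3R; the right bank: 5S 2R)
11. 3 raiders → the right bank.  (the left bank: 0S 0R; the right bank: 5S 5R)

Yes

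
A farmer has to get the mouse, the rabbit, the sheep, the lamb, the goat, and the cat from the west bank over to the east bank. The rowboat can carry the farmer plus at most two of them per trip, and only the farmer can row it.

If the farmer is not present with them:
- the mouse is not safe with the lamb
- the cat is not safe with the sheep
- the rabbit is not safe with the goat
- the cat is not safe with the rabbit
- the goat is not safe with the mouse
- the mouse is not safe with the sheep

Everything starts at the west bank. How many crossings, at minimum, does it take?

Whatever the first load, the items left behind include a forbidden pair without the farmer. No opening move is safe, so no plan exists.

impossible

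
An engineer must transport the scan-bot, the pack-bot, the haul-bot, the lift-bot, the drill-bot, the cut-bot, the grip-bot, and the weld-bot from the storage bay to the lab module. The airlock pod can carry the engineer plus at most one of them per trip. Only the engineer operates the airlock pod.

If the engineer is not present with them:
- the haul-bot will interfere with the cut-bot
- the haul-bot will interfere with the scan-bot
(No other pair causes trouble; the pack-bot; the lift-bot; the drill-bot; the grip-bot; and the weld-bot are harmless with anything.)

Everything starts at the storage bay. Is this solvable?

Yes

1. Engineer goes to the lab module with the haul-bot.  [the storage bay: the cut-bot, the drill-bot, the grip-bot, the lift-bot, the pack-bot, the scan-bot, the weld-bot | the lab module: the haul-bot]
2. Engineer goes back to the storage bay alone.  [the storage bay: the cut-bot, the drill-bot, the grip-bot, the lift-bot, the pack-bot, the scan-bot, the weld-bot | the lab module: the haul-bot]
3. Engineer goes to the lab module with the scan-bot.  [the storage bay: the cut-bot, the drill-bot, the grip-bot, the lift-bot, the pack-bot, the weld-bot | the lab module: the haul-bot, the scan-bot]
4. Engineer goes back to the storage bay with the haul-bot.  [the storage bay: the cut-bot, the drill-bot, the grip-bot, the haul-bot, the lift-bot, the pack-bot, the weld-bot | the lab module: the scan-bot]
5. Engineer goes to the lab module with the cut-bot.  [the storage bay: the drill-bot, the grip-bot, the haul-bot, the lift-bot, the pack-bot, the weld-bot | the lab module: the cut-bot, the scan-bot]
6. Engineer goes back to the storage bay alone.  [the storage bay: the drill-bot, the grip-bot, the haul-bot, the lift-bot, the pack-bot, the weld-bot | the lab module: the cut-bot, the scan-bot]
7. Engineer goes to the lab module with the pack-bot.  [the storage bay: the drill-bot, the grip-bot, the haul-bot, the lift-bot, the weld-bot | the lab module: the cut-bot, the pack-bot, the scan-bot]
8. Engineer goes back to the storage bay alone.  [the storage bay: the drill-bot, the grip-bot, the haul-bot, the lift-bot, the weld-bot | the lab module: the cut-bot, the pack-bot, the scan-bot]
9. Engineer goes to the lab module with the lift-bot.  [the storage bay: the drill-bot, the grip-bot, the haul-bot, the weld-bot | the lab module: the cut-bot, the lift-bot, the pack-bot, the scan-bot]
10. Engineer goes back to the storage bay alone.  [the storage bay: the drill-bot, the grip-bot, the haul-bot, the weld-bot | the lab module: the cut-bot, the lift-bot, the pack-bot, the scan-bot]
11. Engineer goes to the lab module with the drill-bot.  [the storage bay: the grip-bot, the haul-bot, the weld-bot | the lab module: the cut-bot, the drill-bot, the lift-bot, the pack-bot, the scan-bot]
12. Engineer goes back to the storage bay alone.  [the storage bay: the grip-bot, the haul-bot, the weld-bot | the lab module: the cut-bot, the drill-bot, the lift-bot, the pack-bot, the scan-bot]
13. Engineer goes to the lab module with the grip-bot.  [the storage bay: the haul-bot, the weld-bot | the lab module: the cut-bot, the drill-bot, the grip-bot, the lift-bot, the pack-bot, the scan-bot]
14. Engineer goes back to the storage bay alone.  [the storage bay: the haul-bot, the weld-bot | the lab module: the cut-bot, the drill-bot, the grip-bot, the lift-bot, the pack-bot, the scan-bot]
15. Engineer goes to the lab module with the weld-bot.  [the storage bay: the haul-bot | the lab module: the cut-bot, the drill-bot, the grip-bot, the lift-bot, the pack-bot, the scan-bot, the weld-bot]
16. Engineer goes back to the storage bay alone.  [the storage bay: the haul-bot | the lab module: the cut-bot, the drill-bot, the grip-bot, the lift-bot, the pack-bot, the scan-bot, the weld-bot]
17. Engineer goes to the lab module with the haul-bot.  [the storage bay: — | the lab module: the cut-bot, the drill-bot, the grip-bot, the haul-bot, the lift-bot, the pack-bot, the scan-bot, the weld-bot]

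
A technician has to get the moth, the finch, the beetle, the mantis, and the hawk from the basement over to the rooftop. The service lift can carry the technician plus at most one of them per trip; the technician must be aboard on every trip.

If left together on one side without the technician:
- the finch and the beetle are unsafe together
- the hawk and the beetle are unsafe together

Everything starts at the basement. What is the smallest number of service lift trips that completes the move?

Counting alone: the technician can take at most 1 across per trip to the rooftop, so moving all 5 needs at least 5 loaded trips out, with a return between consecutive ones — at least 9 crossings.
The safety rule pushes this higher. Following every safe sequence of crossings, the most of the 5 that can be at the rooftop as the service lift arrives there on crossing 9 is 4 — never all 5.
So no plan with fewer than 11 crossings exists, and this one achieves 11:
1. Technician goes to the rooftop with the beetle.
2. Technician goes back to the basement alone.
3. Technician goes to the rooftop with the moth.
4. Technician goes back to the basement alone.
5. Technician goes to the rooftop with the finch.
6. Technician goes back to the basement with the beetle.
7. Technician goes to the rooftop with the hawk.
8. Technician goes back to the basement alone.
9. Technician goes to the rooftop with the mantis.
10. Technician goes back to the basement alone.
11. Technician goes to the rooftop with the beetle.

11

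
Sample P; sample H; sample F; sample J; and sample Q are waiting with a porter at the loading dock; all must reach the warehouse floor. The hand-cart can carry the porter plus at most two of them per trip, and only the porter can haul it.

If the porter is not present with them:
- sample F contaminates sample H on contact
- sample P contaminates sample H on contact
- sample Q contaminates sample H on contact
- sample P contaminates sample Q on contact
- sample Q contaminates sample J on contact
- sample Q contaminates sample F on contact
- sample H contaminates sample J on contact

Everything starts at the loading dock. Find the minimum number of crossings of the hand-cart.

impossible

Following every safe sequence of crossings from the start, the most of the 5 that can be at the warehouse floor as the hand-cart arrives there on crossings 1, 3 is 2, 3 respectively; the best ever achieved is 3 of 5.
From crossing 5 on, no configuration arises that was not already reachable earlier: only 10 distinct safe configurations (who is on which side, and where the hand-cart is) can ever be reached, none of them has everyone across, and every continuation just revisits them. So no valid plan exists.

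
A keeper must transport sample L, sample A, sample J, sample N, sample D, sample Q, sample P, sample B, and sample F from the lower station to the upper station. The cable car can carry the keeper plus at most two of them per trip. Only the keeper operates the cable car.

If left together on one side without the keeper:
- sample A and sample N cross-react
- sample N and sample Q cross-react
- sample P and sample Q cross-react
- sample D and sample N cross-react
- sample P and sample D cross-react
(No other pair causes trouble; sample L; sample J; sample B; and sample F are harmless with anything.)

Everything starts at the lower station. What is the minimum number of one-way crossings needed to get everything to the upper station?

11

Counting alone: the keeper can take at most 2 across per trip to the upper station, so moving all 9 needs at least 5 loaded trips out, with a return between consecutive ones — at least 9 crossings.
The safety rule pushes this higher. Following every safe sequence of crossings, the most of the 9 that can be at the upper station as the cable car arrives there on crossing 9 is 8 — never all 9.
So no plan with fewer than 11 crossings exists, and this one achieves 11:
1. Keeper goes to the upper station with sample N and sample P.  [the lower station: sample A, sample B, sample D, sample F, sample J, sample L, sample Q | the upper station: sample N, sample P]
2. Keeper goes back to the lower station alone.  [the lower station: sample A, sample B, sample D, sample F, sample J, sample L, sample Q | the upper station: sample N, sample P]
3. Keeper goes to the upper station with sample L.  [the lower station: sample A, sample B, sample D, sample F, sample J, sample Q | the upper station: sample L, sample N, sample P]
4. Keeper goes back to the lower station alone.  [the lower station: sample A, sample B, sample D, sample F, sample J, sample Q | the upper station: sample L, sample N, sample P]
5. Keeper goes to the upper station with sample A and sample J.  [the lower station: sample B, sample D, sample F, sample Q | the upper station: sample A, sample J, sample L, sample N, sample P]
6. Keeper goes back to the lower station with sample N.  [the lower station: sample B, sample D, sample F, sample N, sample Q | the upper station: sample A, sample J, sample L, sample P]
7. Keeper goes to the upper station with sample D and sample Q.  [the lower station: sample B, sample F, sample N | the upper station: sample A, sample D, sample J, sample L, sample P, sample Q]
8. Keeper goes back to the lower station with sample P.  [the lower station: sample B, sample F, sample N, sample P | the upper station: sample A, sample D, sample J, sample L, sample Q]
9. Keeper goes to the upper station with sample B and sample F.  [the lower station: sample N, sample P | the upper station: sample A, sample B, sample D, sample F, sample J, sample L, sample Q]
10. Keeper goes back to the lower station alone.  [the lower station: sample N, sample P | the upper station: sample A, sample B, sample D, sample F, sample J, sample L, sample Q]
11. Keeper goes to the upper station with sample N and sample P.  [the lower station: — | the upper station: sample A, sample B, sample D, sample F, sample J, sample L, sample N, sample P, sample Q]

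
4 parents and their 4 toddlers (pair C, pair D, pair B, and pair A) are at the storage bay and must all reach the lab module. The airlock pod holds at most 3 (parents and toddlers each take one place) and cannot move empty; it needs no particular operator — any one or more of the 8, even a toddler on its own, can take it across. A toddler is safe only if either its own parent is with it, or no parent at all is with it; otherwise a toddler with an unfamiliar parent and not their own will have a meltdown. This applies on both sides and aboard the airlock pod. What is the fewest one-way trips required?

9

Counting alone: each trip to the lab module takes at most 3 across and each return brings at least 1 back, so after t trips out (and t−1 returns) at most 3t − (t−1) of the 8 are across; that first reaches 8 at t = 4, so at least 7 crossings are needed.
The safety rule pushes this higher. Following every safe sequence of crossings, the most of the 8 that can be at the lab module as the airlock pod arrives there on crossing 7 is 7 — never all 8.
So no plan with fewer than 9 crossings exists, and this one achieves 9:
1. parent C and toddler C cross → the lab module.
2. parent C crosses ← the storage bay.
3. parent C, parent D, and toddler D cross → the lab module.
4. parent C and toddler C cross ← the storage bay.
5. parent A, parent B, and parent C cross → the lab module.
6. toddler D crosses ← the storage bay.
7. toddler C and toddler D cross → the lab module.
8. toddler C crosses ← the storage bay.
9. toddler A, toddler B, and toddler C cross → the lab module.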